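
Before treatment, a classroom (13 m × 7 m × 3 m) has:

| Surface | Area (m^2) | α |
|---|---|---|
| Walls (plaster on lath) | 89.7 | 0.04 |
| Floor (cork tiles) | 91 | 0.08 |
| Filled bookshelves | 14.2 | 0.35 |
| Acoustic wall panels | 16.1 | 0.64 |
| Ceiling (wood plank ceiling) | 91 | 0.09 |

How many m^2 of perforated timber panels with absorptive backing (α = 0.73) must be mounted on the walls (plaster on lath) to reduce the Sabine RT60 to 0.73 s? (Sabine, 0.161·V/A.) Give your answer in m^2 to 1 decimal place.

A₁ = Σ Sᵢαᵢ = 89.7×0.04 + 91×0.08 + 14.2×0.35 + 16.1×0.64 + 91×0.09 = 34.332 sabins.
Required A₂ = 0.161·273/0.73 = 60.210 sabins.
Absorption to add: 60.210 − 34.332 = 25.878 sabins.
Net gain per m^2: Δα = 0.73 − 0.04 = 0.69.
Panel area = 25.878 / 0.69 = 37.5 m^2.

37.5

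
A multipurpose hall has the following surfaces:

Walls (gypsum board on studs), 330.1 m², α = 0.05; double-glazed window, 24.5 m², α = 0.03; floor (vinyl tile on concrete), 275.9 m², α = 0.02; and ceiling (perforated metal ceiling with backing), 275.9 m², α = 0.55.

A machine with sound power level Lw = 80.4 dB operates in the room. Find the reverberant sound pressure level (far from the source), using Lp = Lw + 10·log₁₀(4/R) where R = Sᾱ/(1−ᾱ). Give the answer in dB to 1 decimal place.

63.1 dB

Σ(Sᵢαᵢ) = 330.1·0.05 + 24.5·0.03 + 275.9·0.02 + 275.9·0.55 = 174.503; total area S = 906.4 m².
ᾱ = 0.1925, so room constant R = A/(1−ᾱ) = 216.103 m².
Lp = 80.4 + 10·log₁₀(4/216.103) = 80.4 + (-17.33) = 63.1 dB.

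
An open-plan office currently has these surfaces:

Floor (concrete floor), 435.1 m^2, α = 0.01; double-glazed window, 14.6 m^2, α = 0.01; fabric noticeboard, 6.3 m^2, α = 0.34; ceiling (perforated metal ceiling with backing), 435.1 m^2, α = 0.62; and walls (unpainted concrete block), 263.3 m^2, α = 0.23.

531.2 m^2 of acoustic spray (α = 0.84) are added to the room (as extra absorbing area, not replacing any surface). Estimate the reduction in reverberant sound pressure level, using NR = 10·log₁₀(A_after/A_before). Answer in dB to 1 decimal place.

Summing Sᵢαᵢ: 4.351 + 0.146 + 2.142 + 269.762 + 60.559 → A_before = 336.960 sabins.
Added absorption = 531.2 × 0.84 = 446.208 sabins.
New total A_after = 783.168 sabins.
NR = 10·log₁₀(783.168/336.960) = 3.7 dB.

3.7 dB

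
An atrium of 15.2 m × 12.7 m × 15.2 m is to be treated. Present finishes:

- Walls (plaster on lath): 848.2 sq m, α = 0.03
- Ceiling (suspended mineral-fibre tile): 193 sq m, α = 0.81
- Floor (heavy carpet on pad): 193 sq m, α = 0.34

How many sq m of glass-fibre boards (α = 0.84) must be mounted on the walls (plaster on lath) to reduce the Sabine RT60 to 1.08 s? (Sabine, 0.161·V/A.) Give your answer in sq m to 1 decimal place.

234.6

Total absorption A₁ = 848.2·0.03 + 193·0.81 + 193·0.34
  = 25.446 + 156.330 + 65.620 = 247.396 sq m sabins.
V = 2934.208 m³. Target absorption A₂ = 0.161 × 2934.208 / 1.08 = 437.414 sabins.
ΔA needed = 437.414 − 247.396 = 190.018 sabins.
Each sq m of panel replacing the walls (plaster on lath) adds (0.84 − 0.03) = 0.81 sabins.
Panel area = 190.018 / 0.81 = 234.6 sq m.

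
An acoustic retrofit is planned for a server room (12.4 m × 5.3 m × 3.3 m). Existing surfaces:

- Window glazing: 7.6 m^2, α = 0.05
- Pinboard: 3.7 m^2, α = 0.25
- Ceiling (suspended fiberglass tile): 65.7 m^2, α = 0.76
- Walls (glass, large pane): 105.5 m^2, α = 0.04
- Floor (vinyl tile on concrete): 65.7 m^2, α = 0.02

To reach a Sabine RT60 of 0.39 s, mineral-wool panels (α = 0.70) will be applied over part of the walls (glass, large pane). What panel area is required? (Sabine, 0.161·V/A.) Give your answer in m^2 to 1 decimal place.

A₁ = Σ Sᵢαᵢ = 7.6*0.05 + 3.7*0.25 + 65.7*0.76 + 105.5*0.04 + 65.7*0.02 = 56.771 sabins.
V = 216.876 m³. Target absorption A₂ = 0.161 × 216.876 / 0.39 = 89.531 sabins.
ΔA needed = 89.531 − 56.771 = 32.760 sabins.
Net gain per m^2: Δα = 0.70 − 0.04 = 0.66.
Panel area = 32.760 / 0.66 = 49.6 m^2.

49.6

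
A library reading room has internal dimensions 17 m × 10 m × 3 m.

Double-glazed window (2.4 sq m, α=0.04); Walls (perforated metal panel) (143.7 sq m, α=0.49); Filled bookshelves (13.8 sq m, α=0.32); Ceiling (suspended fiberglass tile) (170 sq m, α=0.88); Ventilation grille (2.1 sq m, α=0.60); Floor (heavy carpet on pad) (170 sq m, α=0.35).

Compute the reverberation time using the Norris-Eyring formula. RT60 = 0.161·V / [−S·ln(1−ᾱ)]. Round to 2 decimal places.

0.19 s

Total surface area S = 2.4 + 143.7 + 13.8 + 170 + 2.1 + 170 = 502.0 sq m.
Absorption A = 2.4·0.04 + 143.7·0.49 + 13.8·0.32 + 170·0.88 + 2.1·0.60 + 170·0.35 = 285.285 sabins.
ᾱ = 285.285 / 502.0 = 0.5683.
Eyring denominator: −S ln(1−ᾱ) = 421.692.
V = 17 × 10 × 3 = 510 m³.
RT60 = 0.161 × 510 / 421.692 = 0.19 s.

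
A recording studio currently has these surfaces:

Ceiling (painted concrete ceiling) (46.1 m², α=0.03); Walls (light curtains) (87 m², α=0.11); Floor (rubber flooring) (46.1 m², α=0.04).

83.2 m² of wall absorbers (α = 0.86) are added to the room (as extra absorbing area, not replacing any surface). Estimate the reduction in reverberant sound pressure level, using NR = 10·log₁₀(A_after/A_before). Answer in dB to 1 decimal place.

8.2 dB

Equivalent absorption area: A_before = 46.1·0.03 + 87·0.11 + 46.1·0.04 = 12.797 m².
Treatment contributes 83.2·0.86 = 71.552 sabins.
New total A_after = 84.349 sabins.
Reduction = 10 log₁₀(A_after/A_before) = 10 log₁₀(6.5913) = 8.2 dB.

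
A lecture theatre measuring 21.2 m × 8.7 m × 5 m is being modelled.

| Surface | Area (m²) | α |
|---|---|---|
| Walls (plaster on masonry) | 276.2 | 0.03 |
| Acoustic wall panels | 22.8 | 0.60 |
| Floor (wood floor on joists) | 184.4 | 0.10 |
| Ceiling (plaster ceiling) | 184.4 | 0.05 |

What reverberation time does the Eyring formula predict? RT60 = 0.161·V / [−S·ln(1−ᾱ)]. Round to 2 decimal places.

2.88 s

S = Σ Sᵢ = 667.8 m².
Σ(Sᵢαᵢ) = 276.2×0.03 + 22.8×0.60 + 184.4×0.10 + 184.4×0.05 = 49.626.
Mean coefficient ᾱ = A/S = 0.0743.
−S·ln(1−ᾱ) = −667.8 × ln(1 − 0.0743) = 51.558.
V = 21.2 × 8.7 × 5 = 922.2 m³.
T = 0.161·V/[−S·ln(1−ᾱ)] = 0.161·922.2/51.558 = 2.88 s.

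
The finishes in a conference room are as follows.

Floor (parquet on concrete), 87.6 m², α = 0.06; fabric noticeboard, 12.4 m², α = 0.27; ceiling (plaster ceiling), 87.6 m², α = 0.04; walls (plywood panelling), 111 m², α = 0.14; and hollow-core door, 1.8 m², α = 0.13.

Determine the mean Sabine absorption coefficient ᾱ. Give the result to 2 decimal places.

Total surface area S = 300.4 m².
Σ(Sᵢαᵢ) = 87.6*0.06 + 12.4*0.27 + 87.6*0.04 + 111*0.14 + 1.8*0.13 = 27.882.
ᾱ = 27.882 / 300.4 = 0.09.

0.09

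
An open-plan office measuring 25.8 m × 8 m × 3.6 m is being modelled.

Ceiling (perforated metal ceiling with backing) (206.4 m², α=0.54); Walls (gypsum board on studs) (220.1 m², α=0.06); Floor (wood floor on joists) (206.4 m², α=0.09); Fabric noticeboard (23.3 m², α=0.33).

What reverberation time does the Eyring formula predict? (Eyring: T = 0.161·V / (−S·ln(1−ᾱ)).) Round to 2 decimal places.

0.70 seconds

S = Σ Sᵢ = 656.2 m².
Σ(Sᵢαᵢ) = 206.4×0.54 + 220.1×0.06 + 206.4×0.09 + 23.3×0.33 = 150.927.
Mean coefficient ᾱ = A/S = 0.2300.
Eyring denominator: −S ln(1−ᾱ) = 171.508.
V = 25.8 × 8 × 3.6 = 743.04 m³.
T = 0.161·V/[−S·ln(1−ᾱ)] = 0.161·743.04/171.508 = 0.70 s.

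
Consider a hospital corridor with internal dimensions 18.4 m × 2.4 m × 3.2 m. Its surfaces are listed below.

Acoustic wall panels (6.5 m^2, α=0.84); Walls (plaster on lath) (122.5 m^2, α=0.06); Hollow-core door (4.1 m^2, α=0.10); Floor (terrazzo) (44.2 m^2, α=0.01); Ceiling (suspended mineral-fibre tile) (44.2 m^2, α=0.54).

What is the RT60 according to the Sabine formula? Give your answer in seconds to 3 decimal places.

0.606 s

Summing Sᵢαᵢ: 5.460 + 7.350 + 0.410 + 0.442 + 23.868 → A = 37.530 sabins.
Volume V = 18.4 × 2.4 × 3.2 = 141.312 m³.
RT60 = 0.161 · V / A = 0.161 × 141.312 / 37.530 = 0.606 s.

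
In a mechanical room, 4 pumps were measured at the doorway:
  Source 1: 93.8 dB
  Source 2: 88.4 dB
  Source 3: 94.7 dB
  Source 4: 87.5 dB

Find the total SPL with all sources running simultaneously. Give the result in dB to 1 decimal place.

98.2 dB

Sum in the linear (power) domain: Σ 10^(Lᵢ/10) = 10^(93.8/10) + 10^(88.4/10) + 10^(94.7/10) + 10^(87.5/10) = 6.604e+09.
L_total = 10·log₁₀(6.604e+09) = 98.2 dB.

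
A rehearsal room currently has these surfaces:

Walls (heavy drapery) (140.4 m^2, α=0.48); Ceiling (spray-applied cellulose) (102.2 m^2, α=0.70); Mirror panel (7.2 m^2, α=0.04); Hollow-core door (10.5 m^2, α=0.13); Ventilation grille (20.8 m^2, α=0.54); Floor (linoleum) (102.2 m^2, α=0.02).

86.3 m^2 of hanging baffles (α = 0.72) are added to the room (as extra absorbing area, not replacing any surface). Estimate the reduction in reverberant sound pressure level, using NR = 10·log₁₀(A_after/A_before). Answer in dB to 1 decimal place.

1.5 dB

A_before = Σ Sᵢαᵢ = 140.4·0.48 + 102.2·0.70 + 7.2·0.04 + 10.5·0.13 + 20.8·0.54 + 102.2·0.02 = 153.861 sabins.
Added absorption = 86.3 × 0.72 = 62.136 sabins.
New total A_after = 215.997 sabins.
Reduction = 10 log₁₀(A_after/A_before) = 10 log₁₀(1.4038) = 1.5 dB.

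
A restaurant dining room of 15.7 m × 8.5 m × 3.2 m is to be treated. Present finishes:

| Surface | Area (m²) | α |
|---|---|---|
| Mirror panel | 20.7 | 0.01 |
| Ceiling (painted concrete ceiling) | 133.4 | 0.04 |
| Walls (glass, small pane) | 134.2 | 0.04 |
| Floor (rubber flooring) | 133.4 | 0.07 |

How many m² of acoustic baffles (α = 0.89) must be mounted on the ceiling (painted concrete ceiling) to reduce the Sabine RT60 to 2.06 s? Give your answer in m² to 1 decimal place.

Equivalent absorption area: A₁ = 20.7·0.01 + 133.4·0.04 + 134.2·0.04 + 133.4·0.07 = 20.249 m².
Required A₂ = 0.161·427.04/2.06 = 33.375 sabins.
Absorption to add: 33.375 − 20.249 = 13.126 sabins.
Net gain per m²: Δα = 0.89 − 0.04 = 0.85.
Panel area = 13.126 / 0.85 = 15.4 m².

15.4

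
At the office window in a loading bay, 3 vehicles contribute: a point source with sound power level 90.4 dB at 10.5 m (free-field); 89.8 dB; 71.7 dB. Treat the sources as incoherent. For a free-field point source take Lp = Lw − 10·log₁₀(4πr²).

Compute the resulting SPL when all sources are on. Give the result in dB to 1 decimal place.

89.9 dB

Source at 10.5 m: Lp = 90.4 − 10·log₁₀(4π·10.5²) = 90.4 − 10·log₁₀(1385.442) = 59.0 dB.
Converting to relative power and adding: 10^(59.0/10) + 10^(89.8/10) + 10^(71.7/10) = 9.706e+08.
Back to dB: 10·log₁₀ Σ = 89.9 dB.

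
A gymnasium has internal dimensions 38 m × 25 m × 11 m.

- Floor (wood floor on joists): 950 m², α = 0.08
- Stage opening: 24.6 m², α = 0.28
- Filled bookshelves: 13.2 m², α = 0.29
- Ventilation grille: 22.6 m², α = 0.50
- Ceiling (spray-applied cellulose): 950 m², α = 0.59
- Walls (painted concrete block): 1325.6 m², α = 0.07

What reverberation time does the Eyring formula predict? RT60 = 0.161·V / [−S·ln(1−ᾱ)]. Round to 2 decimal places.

S = Σ Sᵢ = 3286.0 m².
Absorption A = 950·0.08 + 24.6·0.28 + 13.2·0.29 + 22.6·0.50 + 950·0.59 + 1325.6·0.07 = 751.308 sabins.
Mean coefficient ᾱ = A/S = 0.2286.
Eyring denominator: −S ln(1−ᾱ) = 852.875.
V = 38 × 25 × 11 = 10450 m³.
RT60 = 0.161 × 10450 / 852.875 = 1.97 s.

1.97 seconds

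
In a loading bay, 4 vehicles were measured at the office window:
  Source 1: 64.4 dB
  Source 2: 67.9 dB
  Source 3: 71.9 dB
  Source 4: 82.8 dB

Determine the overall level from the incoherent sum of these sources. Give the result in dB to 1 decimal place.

83.3 dB

Σ 10^(Lᵢ/10) = 2.15e+08.
Combined level = 10 log₁₀(2.15e+08) = 83.3 dB.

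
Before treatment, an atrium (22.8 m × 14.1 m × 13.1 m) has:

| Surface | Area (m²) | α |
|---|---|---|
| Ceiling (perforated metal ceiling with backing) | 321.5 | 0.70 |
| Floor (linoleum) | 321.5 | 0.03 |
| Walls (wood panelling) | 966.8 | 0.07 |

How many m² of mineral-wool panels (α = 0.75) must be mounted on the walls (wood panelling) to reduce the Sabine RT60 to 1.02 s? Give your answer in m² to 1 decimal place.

532.9

Summing Sᵢαᵢ: 225.050 + 9.645 + 67.676 → A₁ = 302.371 sabins.
V = 4211.388 m³. Target absorption A₂ = 0.161 × 4211.388 / 1.02 = 664.739 sabins.
ΔA needed = 664.739 − 302.371 = 362.368 sabins.
Net gain per m²: Δα = 0.75 − 0.07 = 0.68.
Panel area = 362.368 / 0.68 = 532.9 m².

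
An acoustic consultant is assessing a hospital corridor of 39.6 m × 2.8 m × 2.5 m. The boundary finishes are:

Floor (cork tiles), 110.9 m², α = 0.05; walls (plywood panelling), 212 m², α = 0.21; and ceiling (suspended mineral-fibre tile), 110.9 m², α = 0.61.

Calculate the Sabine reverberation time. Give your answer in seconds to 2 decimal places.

Equivalent absorption area: A = 110.9·0.05 + 212·0.21 + 110.9·0.61 = 117.714 m².
Room volume: 277.2 m³.
T = 0.161 V/A = 0.161·277.2/117.714 = 0.38 s.

0.38 s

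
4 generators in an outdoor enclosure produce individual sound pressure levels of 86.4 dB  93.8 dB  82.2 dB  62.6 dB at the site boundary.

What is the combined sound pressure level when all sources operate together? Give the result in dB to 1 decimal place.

94.8 dB

Σ 10^(Lᵢ/10) = 3.003e+09.
L_total = 10·log₁₀(3.003e+09) = 94.8 dB.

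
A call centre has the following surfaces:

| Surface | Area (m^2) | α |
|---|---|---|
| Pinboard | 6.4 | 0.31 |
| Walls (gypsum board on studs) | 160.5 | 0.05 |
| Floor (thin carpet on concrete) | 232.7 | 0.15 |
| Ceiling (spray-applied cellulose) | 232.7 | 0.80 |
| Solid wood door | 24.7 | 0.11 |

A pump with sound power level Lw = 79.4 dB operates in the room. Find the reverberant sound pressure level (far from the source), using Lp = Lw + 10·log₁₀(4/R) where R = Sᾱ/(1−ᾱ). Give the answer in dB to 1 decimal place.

Σ(Sᵢαᵢ) = 6.4×0.31 + 160.5×0.05 + 232.7×0.15 + 232.7×0.80 + 24.7×0.11 = 233.791; total area S = 657.0 m^2.
ᾱ = 0.3558, so room constant R = A/(1−ᾱ) = 362.917 m^2.
Lp = Lw + 10 log₁₀(4/R) = 79.4 -19.58 = 59.8 dB.

59.8 dB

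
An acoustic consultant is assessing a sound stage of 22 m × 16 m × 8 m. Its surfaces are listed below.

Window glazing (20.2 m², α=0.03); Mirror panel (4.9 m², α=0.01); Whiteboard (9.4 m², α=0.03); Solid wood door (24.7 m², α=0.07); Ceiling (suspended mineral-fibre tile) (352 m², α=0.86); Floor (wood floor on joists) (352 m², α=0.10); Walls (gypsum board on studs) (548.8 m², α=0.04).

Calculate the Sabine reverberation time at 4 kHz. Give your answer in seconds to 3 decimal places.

Equivalent absorption area: A = 20.2*0.03 + 4.9*0.01 + 9.4*0.03 + 24.7*0.07 + 352*0.86 + 352*0.10 + 548.8*0.04 = 362.538 m².
V = 22·16·8 = 2816 m³.
RT60 = 0.161 · V / A = 0.161 × 2816 / 362.538 = 1.251 s.

1.251 sec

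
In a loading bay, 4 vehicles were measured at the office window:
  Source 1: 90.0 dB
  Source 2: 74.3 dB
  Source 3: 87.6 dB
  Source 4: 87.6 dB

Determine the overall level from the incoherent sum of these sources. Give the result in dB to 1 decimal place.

Σ 10^(Lᵢ/10) = 2.178e+09.
Back to dB: 10·log₁₀ Σ = 93.4 dB.

93.4 dB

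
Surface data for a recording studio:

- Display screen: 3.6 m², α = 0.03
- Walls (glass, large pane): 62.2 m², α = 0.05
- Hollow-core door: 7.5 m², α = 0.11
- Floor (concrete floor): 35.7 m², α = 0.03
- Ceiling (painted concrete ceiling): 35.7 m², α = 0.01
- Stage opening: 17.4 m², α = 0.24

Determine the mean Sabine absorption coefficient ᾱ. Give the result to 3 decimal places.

S = Σ Sᵢ = 3.6 + 62.2 + 7.5 + 35.7 + 35.7 + 17.4 = 162.1 m².
Σ(Sᵢαᵢ) = 3.6*0.03 + 62.2*0.05 + 7.5*0.11 + 35.7*0.03 + 35.7*0.01 + 17.4*0.24 = 9.647.
ᾱ = A/S = 0.060.

0.060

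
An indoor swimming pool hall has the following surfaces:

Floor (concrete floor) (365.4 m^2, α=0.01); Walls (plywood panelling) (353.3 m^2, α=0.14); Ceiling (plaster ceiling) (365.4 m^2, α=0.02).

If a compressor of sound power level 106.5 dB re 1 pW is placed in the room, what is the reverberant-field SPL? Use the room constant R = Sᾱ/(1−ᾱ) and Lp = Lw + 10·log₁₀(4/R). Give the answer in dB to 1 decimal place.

A = 60.424 sabins; S = 1084.1 m^2.
ᾱ = 60.424/1084.1 = 0.0557; R = Sᾱ/(1−ᾱ) = 60.424/(1−0.0557) = 63.988 m^2.
Lp = 106.5 + 10·log₁₀(4/63.988) = 106.5 + (-12.04) = 94.5 dB.

94.5 dB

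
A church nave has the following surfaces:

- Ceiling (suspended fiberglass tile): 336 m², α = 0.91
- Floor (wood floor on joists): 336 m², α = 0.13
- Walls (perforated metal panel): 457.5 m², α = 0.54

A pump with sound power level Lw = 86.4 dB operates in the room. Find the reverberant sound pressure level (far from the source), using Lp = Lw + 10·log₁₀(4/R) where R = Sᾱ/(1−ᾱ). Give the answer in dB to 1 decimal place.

61.4 dB

Σ(Sᵢαᵢ) = 336×0.91 + 336×0.13 + 457.5×0.54 = 596.490; total area S = 1129.5 m².
ᾱ = 0.5281, so room constant R = A/(1−ᾱ) = 1264.018 m².
Lp = 86.4 + 10·log₁₀(4/1264.018) = 86.4 + (-25.00) = 61.4 dB.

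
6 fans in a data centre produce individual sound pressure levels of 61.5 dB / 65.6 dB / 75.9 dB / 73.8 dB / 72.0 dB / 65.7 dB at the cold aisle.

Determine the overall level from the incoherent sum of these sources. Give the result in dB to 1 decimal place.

Σ 10^(Lᵢ/10) = 8.75e+07.
Back to dB: 10·log₁₀ Σ = 79.4 dB.

79.4 dB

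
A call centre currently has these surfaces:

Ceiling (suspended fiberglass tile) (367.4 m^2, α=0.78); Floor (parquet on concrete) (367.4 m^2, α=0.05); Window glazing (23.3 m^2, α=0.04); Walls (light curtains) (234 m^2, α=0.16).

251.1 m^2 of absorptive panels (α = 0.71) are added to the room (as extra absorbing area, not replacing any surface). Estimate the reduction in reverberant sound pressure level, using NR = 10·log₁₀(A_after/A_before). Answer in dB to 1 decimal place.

1.8 dB

Total absorption A_before = 367.4·0.78 + 367.4·0.05 + 23.3·0.04 + 234·0.16
  = 286.572 + 18.370 + 0.932 + 37.440 = 343.314 m^2 sabins.
Added absorption = 251.1 × 0.71 = 178.281 sabins.
New total A_after = 521.595 sabins.
NR = 10·log₁₀(521.595/343.314) = 1.8 dB.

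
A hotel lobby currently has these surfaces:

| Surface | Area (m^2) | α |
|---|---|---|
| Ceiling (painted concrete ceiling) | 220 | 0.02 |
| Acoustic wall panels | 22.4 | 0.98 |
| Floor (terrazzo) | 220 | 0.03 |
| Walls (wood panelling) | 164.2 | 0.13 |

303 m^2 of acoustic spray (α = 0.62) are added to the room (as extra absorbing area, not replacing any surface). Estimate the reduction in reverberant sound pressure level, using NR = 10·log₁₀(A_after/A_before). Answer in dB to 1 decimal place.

6.5 dB

Equivalent absorption area: A_before = 220×0.02 + 22.4×0.98 + 220×0.03 + 164.2×0.13 = 54.298 m^2.
Added absorption = 303 × 0.62 = 187.860 sabins.
New total A_after = 242.158 sabins.
Reduction = 10 log₁₀(A_after/A_before) = 10 log₁₀(4.4598) = 6.5 dB.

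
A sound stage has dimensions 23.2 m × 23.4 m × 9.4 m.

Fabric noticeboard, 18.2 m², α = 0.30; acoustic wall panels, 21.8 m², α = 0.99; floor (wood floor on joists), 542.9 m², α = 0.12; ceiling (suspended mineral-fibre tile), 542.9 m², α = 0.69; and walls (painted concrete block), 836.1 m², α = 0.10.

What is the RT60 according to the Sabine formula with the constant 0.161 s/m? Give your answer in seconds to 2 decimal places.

1.49 seconds

A = Σ Sᵢαᵢ = 18.2*0.30 + 21.8*0.99 + 542.9*0.12 + 542.9*0.69 + 836.1*0.10 = 550.401 sabins.
V = 23.2·23.4·9.4 = 5103.072 m³.
Sabine: RT60 = 0.161 × 5103.072 / 550.401 = 1.49 s.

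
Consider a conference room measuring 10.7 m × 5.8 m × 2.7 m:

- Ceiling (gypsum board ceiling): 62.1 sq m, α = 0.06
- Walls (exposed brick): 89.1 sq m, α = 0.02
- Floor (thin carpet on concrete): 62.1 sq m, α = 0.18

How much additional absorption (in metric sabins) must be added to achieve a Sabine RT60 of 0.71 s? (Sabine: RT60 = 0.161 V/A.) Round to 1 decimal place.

A₁ = Σ Sᵢαᵢ = 62.1·0.06 + 89.1·0.02 + 62.1·0.18 = 16.686 sabins.
For T = 0.71 s, need A₂ = 0.161·V/T = 0.161·167.562/0.71 = 37.996 sabins.
Additional absorption ΔA = 37.996 − 16.686 = 21.3 sabins.

21.3 sabins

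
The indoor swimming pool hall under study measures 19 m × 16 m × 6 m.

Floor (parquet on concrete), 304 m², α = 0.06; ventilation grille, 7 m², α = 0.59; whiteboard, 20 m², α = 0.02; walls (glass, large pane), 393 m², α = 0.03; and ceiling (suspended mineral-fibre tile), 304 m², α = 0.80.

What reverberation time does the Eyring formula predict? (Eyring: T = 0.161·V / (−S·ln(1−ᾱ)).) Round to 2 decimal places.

0.91 sec

S = Σ Sᵢ = 1028.0 m².
Σ(Sᵢαᵢ) = 304·0.06 + 7·0.59 + 20·0.02 + 393·0.03 + 304·0.80 = 277.760.
ᾱ = 277.760 / 1028.0 = 0.2702.
Eyring denominator: −S ln(1−ᾱ) = 323.804.
V = 19 × 16 × 6 = 1824 m³.
T = 0.161·V/[−S·ln(1−ᾱ)] = 0.161·1824/323.804 = 0.91 s.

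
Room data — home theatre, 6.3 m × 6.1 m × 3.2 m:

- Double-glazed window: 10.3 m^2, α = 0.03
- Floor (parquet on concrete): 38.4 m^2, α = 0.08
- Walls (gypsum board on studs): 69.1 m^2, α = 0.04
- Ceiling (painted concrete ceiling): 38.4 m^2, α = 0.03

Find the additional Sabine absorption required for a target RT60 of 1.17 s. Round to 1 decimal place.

9.6 sabins

Summing Sᵢαᵢ: 0.309 + 3.072 + 2.764 + 1.152 → A₁ = 7.297 sabins.
V = 122.976 m³. Required absorption A₂ = 0.161 × 122.976 / 1.17 = 16.922 sabins.
Shortfall: 16.922 − 7.297 = 9.6 sabins.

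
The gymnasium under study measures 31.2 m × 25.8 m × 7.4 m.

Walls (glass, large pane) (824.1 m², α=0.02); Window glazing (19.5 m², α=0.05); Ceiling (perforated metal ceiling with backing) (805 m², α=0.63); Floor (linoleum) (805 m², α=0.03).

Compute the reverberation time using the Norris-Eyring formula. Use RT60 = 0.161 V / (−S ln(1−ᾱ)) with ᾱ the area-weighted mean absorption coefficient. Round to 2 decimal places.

S = Σ Sᵢ = 2453.6 m².
Absorption A = 824.1·0.02 + 19.5·0.05 + 805·0.63 + 805·0.03 = 548.757 sabins.
Mean coefficient ᾱ = A/S = 0.2237.
Eyring denominator: −S ln(1−ᾱ) = 621.291.
V = 31.2 × 25.8 × 7.4 = 5956.704 m³.
RT60 = 0.161 × 5956.704 / 621.291 = 1.54 s.

1.54 sec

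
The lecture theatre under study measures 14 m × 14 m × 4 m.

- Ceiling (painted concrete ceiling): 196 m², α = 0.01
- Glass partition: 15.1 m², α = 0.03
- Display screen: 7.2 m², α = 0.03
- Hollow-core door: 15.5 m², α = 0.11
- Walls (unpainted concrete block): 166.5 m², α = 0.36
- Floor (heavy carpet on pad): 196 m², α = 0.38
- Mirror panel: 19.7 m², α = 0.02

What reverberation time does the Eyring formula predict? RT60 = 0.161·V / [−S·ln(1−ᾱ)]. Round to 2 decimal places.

0.80 s

Total surface area S = 196 + 15.1 + 7.2 + 15.5 + 166.5 + 196 + 19.7 = 616.0 m².
Absorption A = 196·0.01 + 15.1·0.03 + 7.2·0.03 + 15.5·0.11 + 166.5·0.36 + 196·0.38 + 19.7·0.02 = 139.148 sabins.
Mean coefficient ᾱ = A/S = 0.2259.
Eyring denominator: −S ln(1−ᾱ) = 157.729.
V = 14 × 14 × 4 = 784 m³.
RT60 = 0.161 × 784 / 157.729 = 0.80 s.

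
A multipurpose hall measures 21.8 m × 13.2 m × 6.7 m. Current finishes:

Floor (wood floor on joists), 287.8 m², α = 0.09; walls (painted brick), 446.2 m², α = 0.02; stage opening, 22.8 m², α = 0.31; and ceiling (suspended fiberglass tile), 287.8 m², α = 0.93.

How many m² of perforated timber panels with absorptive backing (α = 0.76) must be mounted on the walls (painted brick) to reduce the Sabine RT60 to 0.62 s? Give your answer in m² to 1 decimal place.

258.3

Total absorption A₁ = 287.8×0.09 + 446.2×0.02 + 22.8×0.31 + 287.8×0.93
  = 25.902 + 8.924 + 7.068 + 267.654 = 309.548 m² sabins.
V = 1927.992 m³. Target absorption A₂ = 0.161 × 1927.992 / 0.62 = 500.656 sabins.
Absorption to add: 500.656 − 309.548 = 191.108 sabins.
Each m² of panel replacing the walls (painted brick) adds (0.76 − 0.02) = 0.74 sabins.
Panel area = 191.108 / 0.74 = 258.3 m².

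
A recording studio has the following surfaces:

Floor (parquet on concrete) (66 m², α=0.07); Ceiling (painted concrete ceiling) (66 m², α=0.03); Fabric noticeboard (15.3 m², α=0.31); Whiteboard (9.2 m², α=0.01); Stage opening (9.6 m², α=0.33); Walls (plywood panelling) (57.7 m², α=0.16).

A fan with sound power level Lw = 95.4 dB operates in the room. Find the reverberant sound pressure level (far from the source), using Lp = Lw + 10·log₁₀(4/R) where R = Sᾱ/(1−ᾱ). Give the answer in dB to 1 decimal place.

87.2 dB

A = 23.835 sabins; S = 223.8 m².
ᾱ = 0.1065, so room constant R = A/(1−ᾱ) = 26.676 m².
Lp = 95.4 + 10·log₁₀(4/26.676) = 95.4 + (-8.24) = 87.2 dB.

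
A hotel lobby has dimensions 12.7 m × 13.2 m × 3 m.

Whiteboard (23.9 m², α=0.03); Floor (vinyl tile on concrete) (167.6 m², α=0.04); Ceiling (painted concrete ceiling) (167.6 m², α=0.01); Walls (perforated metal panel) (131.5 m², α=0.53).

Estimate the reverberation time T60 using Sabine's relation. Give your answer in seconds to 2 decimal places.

Total absorption A = 23.9×0.03 + 167.6×0.04 + 167.6×0.01 + 131.5×0.53
  = 0.717 + 6.704 + 1.676 + 69.695 = 78.792 m² sabins.
V = 12.7·13.2·3 = 502.92 m³.
T = 0.161 V/A = 0.161·502.92/78.792 = 1.03 s.

1.03 s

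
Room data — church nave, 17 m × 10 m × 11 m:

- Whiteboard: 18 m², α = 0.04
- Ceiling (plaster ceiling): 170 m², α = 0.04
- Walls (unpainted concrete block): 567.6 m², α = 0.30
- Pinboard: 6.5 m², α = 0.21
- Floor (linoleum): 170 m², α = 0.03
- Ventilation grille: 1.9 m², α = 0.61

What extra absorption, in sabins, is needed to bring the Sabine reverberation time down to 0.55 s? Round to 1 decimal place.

Equivalent absorption area: A₁ = 18×0.04 + 170×0.04 + 567.6×0.30 + 6.5×0.21 + 170×0.03 + 1.9×0.61 = 185.424 m².
V = 1870 m³. Required absorption A₂ = 0.161 × 1870 / 0.55 = 547.400 sabins.
ΔA = A₂ − A₁ = 547.400 − 185.424 = 362.0 sabins.

362.0 sabins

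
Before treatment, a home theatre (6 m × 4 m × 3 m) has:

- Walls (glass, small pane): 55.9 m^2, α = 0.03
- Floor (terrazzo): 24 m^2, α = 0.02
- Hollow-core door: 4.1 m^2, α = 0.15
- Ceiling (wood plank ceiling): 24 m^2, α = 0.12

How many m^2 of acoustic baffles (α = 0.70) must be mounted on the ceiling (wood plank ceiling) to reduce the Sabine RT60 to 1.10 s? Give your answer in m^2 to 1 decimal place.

8.4

Summing Sᵢαᵢ: 1.677 + 0.480 + 0.615 + 2.880 → A₁ = 5.652 sabins.
Required A₂ = 0.161·72/1.10 = 10.538 sabins.
Absorption to add: 10.538 − 5.652 = 4.886 sabins.
Each m^2 of panel replacing the ceiling (wood plank ceiling) adds (0.70 − 0.12) = 0.58 sabins.
Panel area = 4.886 / 0.58 = 8.4 m^2.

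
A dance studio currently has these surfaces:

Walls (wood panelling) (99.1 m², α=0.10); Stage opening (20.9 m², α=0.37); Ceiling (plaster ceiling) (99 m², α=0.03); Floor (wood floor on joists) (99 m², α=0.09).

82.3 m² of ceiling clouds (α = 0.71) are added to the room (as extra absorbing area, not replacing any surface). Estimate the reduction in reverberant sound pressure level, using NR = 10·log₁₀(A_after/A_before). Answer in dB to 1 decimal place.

4.7 dB

Equivalent absorption area: A_before = 99.1·0.10 + 20.9·0.37 + 99·0.03 + 99·0.09 = 29.523 m².
Added absorption = 82.3 × 0.71 = 58.433 sabins.
New total A_after = 87.956 sabins.
Reduction = 10 log₁₀(A_after/A_before) = 10 log₁₀(2.9792) = 4.7 dB.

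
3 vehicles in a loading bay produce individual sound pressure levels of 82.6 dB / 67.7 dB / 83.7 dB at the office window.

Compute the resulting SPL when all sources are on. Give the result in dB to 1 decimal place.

Σ 10^(Lᵢ/10) = 4.223e+08.
L_total = 10·log₁₀(4.223e+08) = 86.3 dB.

86.3 dB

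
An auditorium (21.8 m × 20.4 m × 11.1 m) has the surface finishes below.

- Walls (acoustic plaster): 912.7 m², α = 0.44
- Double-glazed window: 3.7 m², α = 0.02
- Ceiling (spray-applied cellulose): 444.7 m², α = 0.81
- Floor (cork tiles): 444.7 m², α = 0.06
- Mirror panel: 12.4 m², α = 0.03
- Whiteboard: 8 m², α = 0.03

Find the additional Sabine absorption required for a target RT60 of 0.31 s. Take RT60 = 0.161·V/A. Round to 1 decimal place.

Total absorption A₁ = 912.7*0.44 + 3.7*0.02 + 444.7*0.81 + 444.7*0.06 + 12.4*0.03 + 8*0.03
  = 401.588 + 0.074 + 360.207 + 26.682 + 0.372 + 0.240 = 789.163 m² sabins.
V = 4936.392 m³. Required absorption A₂ = 0.161 × 4936.392 / 0.31 = 2563.739 sabins.
Shortfall: 2563.739 − 789.163 = 1774.6 sabins.

1774.6 sabins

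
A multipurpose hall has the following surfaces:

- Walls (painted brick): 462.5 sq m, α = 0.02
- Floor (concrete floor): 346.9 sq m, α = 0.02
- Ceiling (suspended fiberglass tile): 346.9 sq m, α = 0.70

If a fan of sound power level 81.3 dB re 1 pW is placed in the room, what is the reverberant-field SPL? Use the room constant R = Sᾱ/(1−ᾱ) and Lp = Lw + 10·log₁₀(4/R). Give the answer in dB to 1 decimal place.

A = 259.018 sabins; S = 1156.3 sq m.
ᾱ = 259.018/1156.3 = 0.2240; R = Sᾱ/(1−ᾱ) = 259.018/(1−0.2240) = 333.786 sq m.
Lp = Lw + 10 log₁₀(4/R) = 81.3 -19.21 = 62.1 dB.

62.1 dB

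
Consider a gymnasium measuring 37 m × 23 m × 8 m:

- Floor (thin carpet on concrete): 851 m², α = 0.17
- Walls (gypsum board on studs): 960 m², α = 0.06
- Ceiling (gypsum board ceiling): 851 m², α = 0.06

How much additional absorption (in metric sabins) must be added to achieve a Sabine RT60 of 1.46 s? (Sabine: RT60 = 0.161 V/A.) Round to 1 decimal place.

Total absorption A₁ = 851×0.17 + 960×0.06 + 851×0.06
  = 144.670 + 57.600 + 51.060 = 253.330 m² sabins.
V = 6808 m³. Required absorption A₂ = 0.161 × 6808 / 1.46 = 750.745 sabins.
Shortfall: 750.745 − 253.330 = 497.4 sabins.

497.4 sabins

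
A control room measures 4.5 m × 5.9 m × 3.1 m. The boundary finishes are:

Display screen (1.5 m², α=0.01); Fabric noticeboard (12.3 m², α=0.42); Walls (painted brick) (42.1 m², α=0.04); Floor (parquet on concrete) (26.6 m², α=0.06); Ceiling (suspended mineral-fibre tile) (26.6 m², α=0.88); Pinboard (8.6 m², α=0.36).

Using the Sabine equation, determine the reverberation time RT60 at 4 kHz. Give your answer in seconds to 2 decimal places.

Summing Sᵢαᵢ: 0.015 + 5.166 + 1.684 + 1.596 + 23.408 + 3.096 → A = 34.965 sabins.
Volume V = 4.5 × 5.9 × 3.1 = 82.305 m³.
RT60 = 0.161 · V / A = 0.161 × 82.305 / 34.965 = 0.38 s.

0.38 sec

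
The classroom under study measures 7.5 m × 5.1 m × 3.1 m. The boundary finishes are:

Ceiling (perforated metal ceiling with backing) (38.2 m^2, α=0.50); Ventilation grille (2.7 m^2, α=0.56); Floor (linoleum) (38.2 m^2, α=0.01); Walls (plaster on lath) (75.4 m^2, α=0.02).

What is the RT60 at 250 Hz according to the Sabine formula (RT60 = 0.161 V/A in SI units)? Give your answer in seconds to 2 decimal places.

Equivalent absorption area: A = 38.2*0.50 + 2.7*0.56 + 38.2*0.01 + 75.4*0.02 = 22.502 m^2.
Room volume: 118.575 m³.
Sabine: RT60 = 0.161 × 118.575 / 22.502 = 0.85 s.

0.85 sec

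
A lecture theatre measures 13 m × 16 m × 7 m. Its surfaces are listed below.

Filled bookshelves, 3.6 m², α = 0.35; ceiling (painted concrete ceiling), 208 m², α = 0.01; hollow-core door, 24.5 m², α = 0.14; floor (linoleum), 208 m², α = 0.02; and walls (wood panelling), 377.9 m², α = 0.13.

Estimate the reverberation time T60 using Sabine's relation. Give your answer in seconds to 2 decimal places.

3.90 seconds

Total absorption A = 3.6·0.35 + 208·0.01 + 24.5·0.14 + 208·0.02 + 377.9·0.13
  = 1.260 + 2.080 + 3.430 + 4.160 + 49.127 = 60.057 m² sabins.
Volume V = 13 × 16 × 7 = 1456 m³.
T = 0.161 V/A = 0.161·1456/60.057 = 3.90 s.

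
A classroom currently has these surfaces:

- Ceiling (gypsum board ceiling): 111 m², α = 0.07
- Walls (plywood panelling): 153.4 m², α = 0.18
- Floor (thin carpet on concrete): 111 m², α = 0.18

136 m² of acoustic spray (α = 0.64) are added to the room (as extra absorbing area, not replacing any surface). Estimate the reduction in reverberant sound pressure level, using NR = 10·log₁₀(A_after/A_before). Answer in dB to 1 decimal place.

Summing Sᵢαᵢ: 7.770 + 27.612 + 19.980 → A_before = 55.362 sabins.
Added absorption = 136 × 0.64 = 87.040 sabins.
A_after = 55.362 + 87.040 = 142.402 sabins.
NR = 10·log₁₀(142.402/55.362) = 4.1 dB.

4.1 dB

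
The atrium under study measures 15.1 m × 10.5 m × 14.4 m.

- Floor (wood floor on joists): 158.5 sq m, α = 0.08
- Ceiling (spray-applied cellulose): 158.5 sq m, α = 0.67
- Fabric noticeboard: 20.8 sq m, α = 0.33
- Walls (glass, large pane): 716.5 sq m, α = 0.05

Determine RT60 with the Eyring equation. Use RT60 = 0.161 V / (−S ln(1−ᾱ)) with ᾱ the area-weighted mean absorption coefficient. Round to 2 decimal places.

Total surface area S = 158.5 + 158.5 + 20.8 + 716.5 = 1054.3 sq m.
Σ(Sᵢαᵢ) = 158.5×0.08 + 158.5×0.67 + 20.8×0.33 + 716.5×0.05 = 161.564.
Mean coefficient ᾱ = A/S = 0.1532.
−S·ln(1−ᾱ) = −1054.3 × ln(1 − 0.1532) = 175.320.
V = 15.1 × 10.5 × 14.4 = 2283.12 m³.
RT60 = 0.161 × 2283.12 / 175.320 = 2.10 s.

2.10 sec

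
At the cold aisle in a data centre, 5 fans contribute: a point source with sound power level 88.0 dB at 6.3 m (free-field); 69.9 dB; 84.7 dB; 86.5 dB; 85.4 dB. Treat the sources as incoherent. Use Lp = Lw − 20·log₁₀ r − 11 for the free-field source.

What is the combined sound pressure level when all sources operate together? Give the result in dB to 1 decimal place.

Source at 6.3 m: Lp = 88.0 − 20·log₁₀(6.3) − 11 = 61.0 dB.
Converting to relative power and adding: 10^(61.0/10) + 10^(69.9/10) + 10^(84.7/10) + 10^(86.5/10) + 10^(85.4/10) = 1.1e+09.
Back to dB: 10·log₁₀ Σ = 90.4 dB.

90.4 dB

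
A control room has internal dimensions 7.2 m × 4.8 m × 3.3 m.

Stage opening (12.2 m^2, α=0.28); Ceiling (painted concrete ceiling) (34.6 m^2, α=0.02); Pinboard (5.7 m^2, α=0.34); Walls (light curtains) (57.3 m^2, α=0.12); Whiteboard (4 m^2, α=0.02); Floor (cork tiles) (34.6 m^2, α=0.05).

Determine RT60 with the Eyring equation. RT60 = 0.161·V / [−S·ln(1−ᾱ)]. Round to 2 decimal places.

1.18 sec

S = Σ Sᵢ = 148.4 m^2.
Absorption A = 12.2×0.28 + 34.6×0.02 + 5.7×0.34 + 57.3×0.12 + 4×0.02 + 34.6×0.05 = 14.732 sabins.
Mean coefficient ᾱ = A/S = 0.0993.
−S·ln(1−ᾱ) = −148.4 × ln(1 − 0.0993) = 15.520.
V = 7.2 × 4.8 × 3.3 = 114.048 m³.
RT60 = 0.161 × 114.048 / 15.520 = 1.18 s.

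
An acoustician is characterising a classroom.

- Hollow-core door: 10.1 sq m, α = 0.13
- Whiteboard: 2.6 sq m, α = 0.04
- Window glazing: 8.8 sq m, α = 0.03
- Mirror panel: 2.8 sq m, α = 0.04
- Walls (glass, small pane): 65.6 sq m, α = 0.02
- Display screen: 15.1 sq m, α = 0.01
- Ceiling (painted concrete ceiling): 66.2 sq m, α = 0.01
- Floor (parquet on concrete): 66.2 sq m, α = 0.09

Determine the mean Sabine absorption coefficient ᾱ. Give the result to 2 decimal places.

0.04

S = Σ Sᵢ = 10.1 + 2.6 + 8.8 + 2.8 + 65.6 + 15.1 + 66.2 + 66.2 = 237.4 sq m.
Weighted sum Σ Sα = 9.876.
ᾱ = 9.876 / 237.4 = 0.04.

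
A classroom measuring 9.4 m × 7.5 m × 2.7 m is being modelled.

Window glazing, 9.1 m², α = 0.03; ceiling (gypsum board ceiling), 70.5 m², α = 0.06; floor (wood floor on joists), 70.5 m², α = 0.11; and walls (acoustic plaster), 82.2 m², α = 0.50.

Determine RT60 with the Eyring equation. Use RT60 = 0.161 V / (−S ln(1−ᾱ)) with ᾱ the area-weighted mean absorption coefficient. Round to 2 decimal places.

S = Σ Sᵢ = 232.3 m².
Absorption A = 9.1·0.03 + 70.5·0.06 + 70.5·0.11 + 82.2·0.50 = 53.358 sabins.
Mean coefficient ᾱ = A/S = 0.2297.
Eyring denominator: −S ln(1−ᾱ) = 60.625.
V = 9.4 × 7.5 × 2.7 = 190.35 m³.
T = 0.161·V/[−S·ln(1−ᾱ)] = 0.161·190.35/60.625 = 0.51 s.

0.51 s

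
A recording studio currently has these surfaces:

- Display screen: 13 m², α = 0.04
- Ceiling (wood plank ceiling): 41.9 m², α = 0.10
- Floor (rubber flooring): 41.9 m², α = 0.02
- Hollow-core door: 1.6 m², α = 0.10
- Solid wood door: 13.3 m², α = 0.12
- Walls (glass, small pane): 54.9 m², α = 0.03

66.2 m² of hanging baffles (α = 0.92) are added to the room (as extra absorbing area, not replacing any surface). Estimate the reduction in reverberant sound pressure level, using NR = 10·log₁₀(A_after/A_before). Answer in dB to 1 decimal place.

8.9 dB

Total absorption A_before = 13·0.04 + 41.9·0.10 + 41.9·0.02 + 1.6·0.10 + 13.3·0.12 + 54.9·0.03
  = 0.520 + 4.190 + 0.838 + 0.160 + 1.596 + 1.647 = 8.951 m² sabins.
Added absorption = 66.2 × 0.92 = 60.904 sabins.
A_after = 8.951 + 60.904 = 69.855 sabins.
Reduction = 10 log₁₀(A_after/A_before) = 10 log₁₀(7.8042) = 8.9 dB.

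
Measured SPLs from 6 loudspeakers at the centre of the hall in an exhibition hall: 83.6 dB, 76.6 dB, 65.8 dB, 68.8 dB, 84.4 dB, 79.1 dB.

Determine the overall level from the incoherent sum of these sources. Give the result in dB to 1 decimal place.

Σ 10^(Lᵢ/10) = 6.429e+08.
L_total = 10·log₁₀(6.429e+08) = 88.1 dB.

88.1 dB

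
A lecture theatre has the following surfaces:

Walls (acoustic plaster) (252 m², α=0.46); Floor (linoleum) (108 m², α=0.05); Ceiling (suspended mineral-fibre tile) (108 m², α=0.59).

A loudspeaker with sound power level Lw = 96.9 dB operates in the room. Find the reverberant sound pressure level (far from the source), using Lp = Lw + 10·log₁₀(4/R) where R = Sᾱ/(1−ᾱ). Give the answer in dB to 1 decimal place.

78.1 dB

Σ(Sᵢαᵢ) = 252×0.46 + 108×0.05 + 108×0.59 = 185.040; total area S = 468.0 m².
ᾱ = 185.040/468.0 = 0.3954; R = Sᾱ/(1−ᾱ) = 185.040/(1−0.3954) = 306.054 m².
Lp = Lw + 10 log₁₀(4/R) = 96.9 -18.84 = 78.1 dB.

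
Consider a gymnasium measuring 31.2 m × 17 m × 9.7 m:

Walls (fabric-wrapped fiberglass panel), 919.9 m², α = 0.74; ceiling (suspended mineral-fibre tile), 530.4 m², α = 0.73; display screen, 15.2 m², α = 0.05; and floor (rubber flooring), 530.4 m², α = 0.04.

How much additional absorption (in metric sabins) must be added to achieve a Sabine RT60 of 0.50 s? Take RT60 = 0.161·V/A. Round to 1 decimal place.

Equivalent absorption area: A₁ = 919.9*0.74 + 530.4*0.73 + 15.2*0.05 + 530.4*0.04 = 1089.894 m².
Target A₂ = 0.161·5144.88/0.50 = 1656.651 sabins (V = 5144.88 m³).
ΔA = A₂ − A₁ = 1656.651 − 1089.894 = 566.8 sabins.

566.8 sabins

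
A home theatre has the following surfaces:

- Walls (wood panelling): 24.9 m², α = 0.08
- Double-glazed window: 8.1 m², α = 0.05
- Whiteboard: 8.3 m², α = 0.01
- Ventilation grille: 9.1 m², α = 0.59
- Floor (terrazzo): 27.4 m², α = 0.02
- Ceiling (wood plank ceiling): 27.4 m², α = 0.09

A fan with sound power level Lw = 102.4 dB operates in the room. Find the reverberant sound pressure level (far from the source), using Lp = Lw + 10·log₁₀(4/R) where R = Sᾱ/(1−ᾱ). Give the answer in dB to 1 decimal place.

Σ(Sᵢαᵢ) = 24.9·0.08 + 8.1·0.05 + 8.3·0.01 + 9.1·0.59 + 27.4·0.02 + 27.4·0.09 = 10.863; total area S = 105.2 m².
ᾱ = 0.1033, so room constant R = A/(1−ᾱ) = 12.114 m².
Lp = Lw + 10 log₁₀(4/R) = 102.4 -4.81 = 97.6 dB.

97.6 dB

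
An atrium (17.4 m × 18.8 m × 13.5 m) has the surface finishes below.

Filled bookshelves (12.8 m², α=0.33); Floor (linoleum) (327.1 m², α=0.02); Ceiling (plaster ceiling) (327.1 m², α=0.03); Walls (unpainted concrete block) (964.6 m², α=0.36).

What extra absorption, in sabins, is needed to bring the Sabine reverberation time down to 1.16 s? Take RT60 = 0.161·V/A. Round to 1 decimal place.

A₁ = Σ Sᵢαᵢ = 12.8*0.33 + 327.1*0.02 + 327.1*0.03 + 964.6*0.36 = 367.835 sabins.
Target A₂ = 0.161·4416.12/1.16 = 612.927 sabins (V = 4416.12 m³).
Additional absorption ΔA = 612.927 − 367.835 = 245.1 sabins.

245.1 sabins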